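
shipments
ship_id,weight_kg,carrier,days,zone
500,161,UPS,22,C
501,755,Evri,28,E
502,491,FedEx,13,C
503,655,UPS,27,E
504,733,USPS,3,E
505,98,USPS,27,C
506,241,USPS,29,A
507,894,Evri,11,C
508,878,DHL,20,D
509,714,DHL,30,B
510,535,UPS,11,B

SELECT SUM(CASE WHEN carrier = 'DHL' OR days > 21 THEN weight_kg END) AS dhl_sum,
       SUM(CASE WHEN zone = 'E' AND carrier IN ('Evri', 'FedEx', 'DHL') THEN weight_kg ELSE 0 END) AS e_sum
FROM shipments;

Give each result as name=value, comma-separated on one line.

[dhl_sum: carrier = 'DHL' OR days > 21]
ship_id=500: ✓ → 161
ship_id=501: ✓ → 755
ship_id=502: ✗
ship_id=503: ✓ → 655
ship_id=504: ✗
ship_id=505: ✓ → 98
ship_id=506: ✓ → 241
ship_id=507: ✗
ship_id=508: ✓ → 878
ship_id=509: ✓ → 714
ship_id=510: ✗
dhl_sum = 161 + 755 + 655 + 98 + 241 + 878 + 714 = 3502
—
[e_sum: zone = 'E' AND carrier IN ('Evri', 'FedEx', 'DHL')]
ship_id=500: ✗
ship_id=501: ✓ → 755
ship_id=502: ✗
ship_id=503: ✗
ship_id=504: ✗
ship_id=505: ✗
ship_id=506: ✗
ship_id=507: ✗
ship_id=508: ✗
ship_id=509: ✗
ship_id=510: ✗
e_sum = 755

dhl_sum=3502, e_sum=755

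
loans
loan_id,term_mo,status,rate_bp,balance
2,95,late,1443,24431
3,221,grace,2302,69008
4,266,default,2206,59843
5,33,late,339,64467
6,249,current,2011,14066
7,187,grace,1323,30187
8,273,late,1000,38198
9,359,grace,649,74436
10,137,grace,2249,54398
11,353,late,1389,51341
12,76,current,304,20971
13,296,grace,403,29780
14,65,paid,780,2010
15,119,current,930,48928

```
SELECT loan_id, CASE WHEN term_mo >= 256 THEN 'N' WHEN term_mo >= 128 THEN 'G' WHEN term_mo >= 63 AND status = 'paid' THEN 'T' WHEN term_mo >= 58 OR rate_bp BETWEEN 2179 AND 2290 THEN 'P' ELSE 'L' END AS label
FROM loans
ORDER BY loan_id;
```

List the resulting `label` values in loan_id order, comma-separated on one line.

P, G, N, L, G, G, N, N, G, N, P, N, T, P

loan_id=2: term_mo >= 58 OR rate_bp BETWEEN 2179 AND 2290 → P
loan_id=3: term_mo >= 128 → G
loan_id=4: term_mo >= 256 → N
loan_id=5: ELSE → L
loan_id=6: term_mo >= 128 → G
loan_id=7: term_mo >= 128 → G
loan_id=8: term_mo >= 256 → N
loan_id=9: term_mo >= 256 → N
loan_id=10: term_mo >= 128 → G
loan_id=11: term_mo >= 256 → N
loan_id=12: term_mo >= 58 OR rate_bp BETWEEN 2179 AND 2290 → P
loan_id=13: term_mo >= 256 → N
loan_id=14: term_mo >= 63 AND status = 'paid' → T
loan_id=15: term_mo >= 58 OR rate_bp BETWEEN 2179 AND 2290 → P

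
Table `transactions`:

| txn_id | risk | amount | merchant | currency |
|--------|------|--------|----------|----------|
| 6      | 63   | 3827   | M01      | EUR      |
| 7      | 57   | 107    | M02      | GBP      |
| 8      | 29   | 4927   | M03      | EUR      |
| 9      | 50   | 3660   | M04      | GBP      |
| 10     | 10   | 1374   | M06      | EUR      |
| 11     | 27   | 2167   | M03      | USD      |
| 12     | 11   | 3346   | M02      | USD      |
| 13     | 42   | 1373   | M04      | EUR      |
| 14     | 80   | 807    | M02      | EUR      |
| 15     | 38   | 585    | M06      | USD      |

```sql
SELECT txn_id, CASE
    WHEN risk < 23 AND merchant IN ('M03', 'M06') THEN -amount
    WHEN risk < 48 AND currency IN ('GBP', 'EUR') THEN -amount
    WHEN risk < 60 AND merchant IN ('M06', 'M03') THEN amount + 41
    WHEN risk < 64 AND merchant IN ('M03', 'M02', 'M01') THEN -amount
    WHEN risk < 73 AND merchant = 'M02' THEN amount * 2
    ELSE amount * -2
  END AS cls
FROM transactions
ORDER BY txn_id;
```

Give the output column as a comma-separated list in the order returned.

txn_id=6: risk < 64 AND merchant IN ('M03', 'M02', 'M01') → -3827
txn_id=7: risk < 64 AND merchant IN ('M03', 'M02', 'M01') → -107
txn_id=8: risk < 48 AND currency IN ('GBP', 'EUR') → -4927
txn_id=9: ELSE → -7320
txn_id=10: risk < 23 AND merchant IN ('M03', 'M06') → -1374
txn_id=11: risk < 60 AND merchant IN ('M06', 'M03') → 2208
txn_id=12: risk < 64 AND merchant IN ('M03', 'M02', 'M01') → -3346
txn_id=13: risk < 48 AND currency IN ('GBP', 'EUR') → -1373
txn_id=14: ELSE → -1614
txn_id=15: risk < 60 AND merchant IN ('M06', 'M03') → 626

-3827, -107, -4927, -7320, -1374, 2208, -3346, -1373, -1614, 626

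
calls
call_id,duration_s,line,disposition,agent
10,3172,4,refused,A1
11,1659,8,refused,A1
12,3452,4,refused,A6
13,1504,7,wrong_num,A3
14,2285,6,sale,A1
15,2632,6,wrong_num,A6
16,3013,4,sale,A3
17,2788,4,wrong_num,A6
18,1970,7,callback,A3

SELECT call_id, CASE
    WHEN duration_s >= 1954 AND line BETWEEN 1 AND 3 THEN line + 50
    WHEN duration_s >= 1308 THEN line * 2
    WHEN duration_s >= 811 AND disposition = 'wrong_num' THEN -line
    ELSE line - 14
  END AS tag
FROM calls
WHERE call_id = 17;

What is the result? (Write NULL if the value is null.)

8

call_id = 17: duration_s=2788, line=4, disposition=wrong_num, agent=A6.
duration_s >= 1954 AND line BETWEEN 1 AND 3 → false
duration_s >= 1308 → true → 8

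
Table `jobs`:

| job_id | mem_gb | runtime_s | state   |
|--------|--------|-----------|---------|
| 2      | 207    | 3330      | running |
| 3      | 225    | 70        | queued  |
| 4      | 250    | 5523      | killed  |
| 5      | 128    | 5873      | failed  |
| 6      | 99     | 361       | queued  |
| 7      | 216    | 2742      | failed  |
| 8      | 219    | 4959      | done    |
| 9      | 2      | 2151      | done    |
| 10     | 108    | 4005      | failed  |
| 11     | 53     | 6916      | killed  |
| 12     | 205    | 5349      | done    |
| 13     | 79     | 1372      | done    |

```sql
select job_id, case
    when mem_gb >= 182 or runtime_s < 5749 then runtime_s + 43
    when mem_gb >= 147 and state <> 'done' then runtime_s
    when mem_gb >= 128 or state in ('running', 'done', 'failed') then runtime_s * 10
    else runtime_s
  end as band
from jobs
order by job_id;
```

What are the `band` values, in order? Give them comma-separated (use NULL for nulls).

3373, 113, 5566, 58730, 404, 2785, 5002, 2194, 4048, 6916, 5392, 1415

job_id=2: mem_gb >= 182 or runtime_s < 5749 → 3373
job_id=3: mem_gb >= 182 or runtime_s < 5749 → 113
job_id=4: mem_gb >= 182 or runtime_s < 5749 → 5566
job_id=5: mem_gb >= 128 or state in ('running', 'done', 'failed') → 58730
job_id=6: mem_gb >= 182 or runtime_s < 5749 → 404
job_id=7: mem_gb >= 182 or runtime_s < 5749 → 2785
job_id=8: mem_gb >= 182 or runtime_s < 5749 → 5002
job_id=9: mem_gb >= 182 or runtime_s < 5749 → 2194
job_id=10: mem_gb >= 182 or runtime_s < 5749 → 4048
job_id=11: ELSE → 6916
job_id=12: mem_gb >= 182 or runtime_s < 5749 → 5392
job_id=13: mem_gb >= 182 or runtime_s < 5749 → 1415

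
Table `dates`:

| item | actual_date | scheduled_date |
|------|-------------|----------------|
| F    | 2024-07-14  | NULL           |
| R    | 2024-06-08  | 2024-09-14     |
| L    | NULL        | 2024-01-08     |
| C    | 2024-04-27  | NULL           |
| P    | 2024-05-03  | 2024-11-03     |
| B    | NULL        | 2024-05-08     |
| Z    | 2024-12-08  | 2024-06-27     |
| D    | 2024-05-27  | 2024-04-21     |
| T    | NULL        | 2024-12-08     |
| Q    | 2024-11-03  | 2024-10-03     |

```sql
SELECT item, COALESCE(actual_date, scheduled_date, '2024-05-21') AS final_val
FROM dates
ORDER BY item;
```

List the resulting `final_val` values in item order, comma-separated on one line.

item=B: actual_date=NULL, scheduled_date=2024-05-08 → 2024-05-08
item=C: actual_date=2024-04-27 → 2024-04-27
item=D: actual_date=2024-05-27 → 2024-05-27
item=F: actual_date=2024-07-14 → 2024-07-14
item=L: actual_date=NULL, scheduled_date=2024-01-08 → 2024-01-08
item=P: actual_date=2024-05-03 → 2024-05-03
item=Q: actual_date=2024-11-03 → 2024-11-03
item=R: actual_date=2024-06-08 → 2024-06-08
item=T: actual_date=NULL, scheduled_date=2024-12-08 → 2024-12-08
item=Z: actual_date=2024-12-08 → 2024-12-08

2024-05-08, 2024-04-27, 2024-05-27, 2024-07-14, 2024-01-08, 2024-05-03, 2024-11-03, 2024-06-08, 2024-12-08, 2024-12-08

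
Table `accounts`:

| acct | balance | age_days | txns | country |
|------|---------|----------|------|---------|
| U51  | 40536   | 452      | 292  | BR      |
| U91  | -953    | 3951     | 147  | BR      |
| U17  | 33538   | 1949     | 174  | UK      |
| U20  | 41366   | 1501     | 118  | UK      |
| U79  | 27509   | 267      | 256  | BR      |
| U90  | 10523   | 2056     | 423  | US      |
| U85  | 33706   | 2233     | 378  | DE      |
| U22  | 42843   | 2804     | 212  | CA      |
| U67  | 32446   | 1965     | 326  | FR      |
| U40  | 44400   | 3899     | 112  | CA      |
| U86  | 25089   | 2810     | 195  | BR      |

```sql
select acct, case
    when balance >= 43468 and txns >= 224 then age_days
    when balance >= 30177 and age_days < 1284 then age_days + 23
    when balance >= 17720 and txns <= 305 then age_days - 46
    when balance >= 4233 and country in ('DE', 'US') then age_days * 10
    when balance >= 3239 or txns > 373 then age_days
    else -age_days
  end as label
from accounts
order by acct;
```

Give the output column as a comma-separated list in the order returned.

acct=U17: balance >= 17720 and txns <= 305 → 1903
acct=U20: balance >= 17720 and txns <= 305 → 1455
acct=U22: balance >= 17720 and txns <= 305 → 2758
acct=U40: balance >= 17720 and txns <= 305 → 3853
acct=U51: balance >= 30177 and age_days < 1284 → 475
acct=U67: balance >= 3239 or txns > 373 → 1965
acct=U79: balance >= 17720 and txns <= 305 → 221
acct=U85: balance >= 4233 and country in ('DE', 'US') → 22330
acct=U86: balance >= 17720 and txns <= 305 → 2764
acct=U90: balance >= 4233 and country in ('DE', 'US') → 20560
acct=U91: ELSE → -3951

1903, 1455, 2758, 3853, 475, 1965, 221, 22330, 2764, 20560, -3951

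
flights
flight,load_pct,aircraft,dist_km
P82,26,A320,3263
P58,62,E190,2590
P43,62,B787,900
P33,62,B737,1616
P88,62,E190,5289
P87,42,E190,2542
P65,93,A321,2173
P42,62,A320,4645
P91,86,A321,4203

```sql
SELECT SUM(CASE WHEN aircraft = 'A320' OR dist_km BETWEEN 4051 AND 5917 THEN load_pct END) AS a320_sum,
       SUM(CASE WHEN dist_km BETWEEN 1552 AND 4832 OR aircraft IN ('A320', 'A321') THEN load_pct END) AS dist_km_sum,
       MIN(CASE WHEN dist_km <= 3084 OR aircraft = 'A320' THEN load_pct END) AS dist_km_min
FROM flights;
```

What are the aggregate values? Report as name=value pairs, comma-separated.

[a320_sum: aircraft = 'A320' OR dist_km BETWEEN 4051 AND 5917]
flight=P82: ✓ → 26
flight=P58: ✗
flight=P43: ✗
flight=P33: ✗
flight=P88: ✓ → 62
flight=P87: ✗
flight=P65: ✗
flight=P42: ✓ → 62
flight=P91: ✓ → 86
a320_sum = 26 + 62 + 62 + 86 = 236
—
[dist_km_sum: dist_km BETWEEN 1552 AND 4832 OR aircraft IN ('A320', 'A321')]
flight=P82: ✓ → 26
flight=P58: ✓ → 62
flight=P43: ✗
flight=P33: ✓ → 62
flight=P88: ✗
flight=P87: ✓ → 42
flight=P65: ✓ → 93
flight=P42: ✓ → 62
flight=P91: ✓ → 86
dist_km_sum = 26 + 62 + 62 + 42 + 93 + 62 + 86 = 433
—
[dist_km_min: dist_km <= 3084 OR aircraft = 'A320']
flight=P82: ✓ → 26
flight=P58: ✓ → 62
flight=P43: ✓ → 62
flight=P33: ✓ → 62
flight=P88: ✗
flight=P87: ✓ → 42
flight=P65: ✓ → 93
flight=P42: ✓ → 62
flight=P91: ✗
dist_km_min = MIN(26, 62, 62, 62, 42, 93, 62) = 26

a320_sum=236, dist_km_sum=433, dist_km_min=26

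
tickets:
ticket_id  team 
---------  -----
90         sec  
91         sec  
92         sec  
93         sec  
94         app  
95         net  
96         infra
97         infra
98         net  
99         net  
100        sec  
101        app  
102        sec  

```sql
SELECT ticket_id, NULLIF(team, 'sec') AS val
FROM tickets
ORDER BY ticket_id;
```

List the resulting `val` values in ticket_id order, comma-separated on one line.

ticket_id=90: team=sec vs sec: equal → NULL
ticket_id=91: team=sec vs sec: equal → NULL
ticket_id=92: team=sec vs sec: equal → NULL
ticket_id=93: team=sec vs sec: equal → NULL
ticket_id=94: team=app vs sec: differ → app
ticket_id=95: team=net vs sec: differ → net
ticket_id=96: team=infra vs sec: differ → infra
ticket_id=97: team=infra vs sec: differ → infra
ticket_id=98: team=net vs sec: differ → net
ticket_id=99: team=net vs sec: differ → net
ticket_id=100: team=sec vs sec: equal → NULL
ticket_id=101: team=app vs sec: differ → app
ticket_id=102: team=sec vs sec: equal → NULL

NULL, NULL, NULL, NULL, app, net, infra, infra, net, net, NULL, app, NULL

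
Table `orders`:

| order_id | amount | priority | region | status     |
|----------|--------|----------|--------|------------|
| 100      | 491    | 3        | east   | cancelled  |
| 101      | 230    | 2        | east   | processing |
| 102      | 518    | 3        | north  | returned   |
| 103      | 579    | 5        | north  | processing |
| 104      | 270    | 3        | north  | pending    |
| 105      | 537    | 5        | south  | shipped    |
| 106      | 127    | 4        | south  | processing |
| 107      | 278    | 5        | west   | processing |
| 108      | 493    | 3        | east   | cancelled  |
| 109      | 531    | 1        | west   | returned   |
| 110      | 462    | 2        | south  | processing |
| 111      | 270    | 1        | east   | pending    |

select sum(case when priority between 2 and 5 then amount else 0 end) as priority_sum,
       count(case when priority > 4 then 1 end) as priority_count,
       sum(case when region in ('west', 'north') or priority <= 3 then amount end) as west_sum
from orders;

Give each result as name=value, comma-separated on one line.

[priority_sum: priority between 2 and 5]
order_id=100: ✓ → 491
order_id=101: ✓ → 230
order_id=102: ✓ → 518
order_id=103: ✓ → 579
order_id=104: ✓ → 270
order_id=105: ✓ → 537
order_id=106: ✓ → 127
order_id=107: ✓ → 278
order_id=108: ✓ → 493
order_id=109: ✗
order_id=110: ✓ → 462
order_id=111: ✗
priority_sum = 491 + 230 + 518 + 579 + 270 + 537 + 127 + 278 + 493 + 462 = 3985
—
[priority_count: priority > 4]
order_id=100: ✗
order_id=101: ✗
order_id=102: ✗
order_id=103: ✓ → 1
order_id=104: ✗
order_id=105: ✓ → 1
order_id=106: ✗
order_id=107: ✓ → 1
order_id=108: ✗
order_id=109: ✗
order_id=110: ✗
order_id=111: ✗
priority_count = COUNT(1, 1, 1) = 3
—
[west_sum: region in ('west', 'north') or priority <= 3]
order_id=100: ✓ → 491
order_id=101: ✓ → 230
order_id=102: ✓ → 518
order_id=103: ✓ → 579
order_id=104: ✓ → 270
order_id=105: ✗
order_id=106: ✗
order_id=107: ✓ → 278
order_id=108: ✓ → 493
order_id=109: ✓ → 531
order_id=110: ✓ → 462
order_id=111: ✓ → 270
west_sum = 491 + 230 + 518 + 579 + 270 + 278 + 493 + 531 + 462 + 270 = 4122

priority_sum=3985, priority_count=3, west_sum=4122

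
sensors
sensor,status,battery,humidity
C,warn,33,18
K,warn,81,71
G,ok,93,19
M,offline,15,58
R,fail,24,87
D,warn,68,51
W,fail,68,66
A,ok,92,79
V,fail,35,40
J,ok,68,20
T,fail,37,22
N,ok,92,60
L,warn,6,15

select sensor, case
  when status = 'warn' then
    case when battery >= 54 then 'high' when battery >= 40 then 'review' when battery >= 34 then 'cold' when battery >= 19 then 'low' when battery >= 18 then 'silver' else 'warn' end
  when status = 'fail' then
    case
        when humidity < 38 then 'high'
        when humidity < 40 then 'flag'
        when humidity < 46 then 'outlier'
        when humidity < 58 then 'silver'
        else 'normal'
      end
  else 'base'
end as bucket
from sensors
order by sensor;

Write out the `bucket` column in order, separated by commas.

sensor=A: status='ok' → outer ELSE → base
sensor=C: status='warn' → inner[battery >= 19] → low
sensor=D: status='warn' → inner[battery >= 54] → high
sensor=G: status='ok' → outer ELSE → base
sensor=J: status='ok' → outer ELSE → base
sensor=K: status='warn' → inner[battery >= 54] → high
sensor=L: status='warn' → inner[ELSE] → warn
sensor=M: status='offline' → outer ELSE → base
sensor=N: status='ok' → outer ELSE → base
sensor=R: status='fail' → inner[ELSE] → normal
sensor=T: status='fail' → inner[humidity < 38] → high
sensor=V: status='fail' → inner[humidity < 46] → outlier
sensor=W: status='fail' → inner[ELSE] → normal

base, low, high, base, base, high, warn, base, base, normal, high, outlier, normal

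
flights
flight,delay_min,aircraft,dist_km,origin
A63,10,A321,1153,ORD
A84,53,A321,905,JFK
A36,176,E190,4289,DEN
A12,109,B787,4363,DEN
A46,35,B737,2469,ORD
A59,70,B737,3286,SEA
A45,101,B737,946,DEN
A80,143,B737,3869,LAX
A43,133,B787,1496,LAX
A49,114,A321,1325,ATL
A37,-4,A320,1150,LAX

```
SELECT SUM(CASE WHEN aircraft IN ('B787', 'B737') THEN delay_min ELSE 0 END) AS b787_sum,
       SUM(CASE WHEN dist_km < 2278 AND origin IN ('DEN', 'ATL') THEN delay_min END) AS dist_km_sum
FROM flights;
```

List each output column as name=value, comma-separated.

[b787_sum: aircraft IN ('B787', 'B737')]
flight=A63: ✗
flight=A84: ✗
flight=A36: ✗
flight=A12: ✓ → 109
flight=A46: ✓ → 35
flight=A59: ✓ → 70
flight=A45: ✓ → 101
flight=A80: ✓ → 143
flight=A43: ✓ → 133
flight=A49: ✗
flight=A37: ✗
b787_sum = 109 + 35 + 70 + 101 + 143 + 133 = 591
—
[dist_km_sum: dist_km < 2278 AND origin IN ('DEN', 'ATL')]
flight=A63: ✗
flight=A84: ✗
flight=A36: ✗
flight=A12: ✗
flight=A46: ✗
flight=A59: ✗
flight=A45: ✓ → 101
flight=A80: ✗
flight=A43: ✗
flight=A49: ✓ → 114
flight=A37: ✗
dist_km_sum = 101 + 114 = 215

b787_sum=591, dist_km_sum=215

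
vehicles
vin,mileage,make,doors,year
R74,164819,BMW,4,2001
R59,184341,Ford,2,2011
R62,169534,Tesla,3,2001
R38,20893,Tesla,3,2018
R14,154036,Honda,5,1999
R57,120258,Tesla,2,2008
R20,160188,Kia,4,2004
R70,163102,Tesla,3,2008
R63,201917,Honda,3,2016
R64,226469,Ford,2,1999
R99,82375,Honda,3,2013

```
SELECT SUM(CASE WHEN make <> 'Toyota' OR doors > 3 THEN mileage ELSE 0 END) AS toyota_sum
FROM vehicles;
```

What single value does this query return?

1647932

vin=R74: ✓ → 164819
vin=R59: ✓ → 184341
vin=R62: ✓ → 169534
vin=R38: ✓ → 20893
vin=R14: ✓ → 154036
vin=R57: ✓ → 120258
vin=R20: ✓ → 160188
vin=R70: ✓ → 163102
vin=R63: ✓ → 201917
vin=R64: ✓ → 226469
vin=R99: ✓ → 82375
toyota_sum = 164819 + 184341 + 169534 + 20893 + 154036 + 120258 + 160188 + 163102 + 201917 + 226469 + 82375 = 1647932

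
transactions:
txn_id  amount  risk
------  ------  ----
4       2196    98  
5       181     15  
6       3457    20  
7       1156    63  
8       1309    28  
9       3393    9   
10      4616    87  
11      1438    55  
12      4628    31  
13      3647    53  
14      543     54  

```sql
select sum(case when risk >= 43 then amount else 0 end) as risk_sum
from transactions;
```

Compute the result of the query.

txn_id=4: ✓ → 2196
txn_id=5: ✗
txn_id=6: ✗
txn_id=7: ✓ → 1156
txn_id=8: ✗
txn_id=9: ✗
txn_id=10: ✓ → 4616
txn_id=11: ✓ → 1438
txn_id=12: ✗
txn_id=13: ✓ → 3647
txn_id=14: ✓ → 543
risk_sum = 2196 + 1156 + 4616 + 1438 + 3647 + 543 = 13596

13596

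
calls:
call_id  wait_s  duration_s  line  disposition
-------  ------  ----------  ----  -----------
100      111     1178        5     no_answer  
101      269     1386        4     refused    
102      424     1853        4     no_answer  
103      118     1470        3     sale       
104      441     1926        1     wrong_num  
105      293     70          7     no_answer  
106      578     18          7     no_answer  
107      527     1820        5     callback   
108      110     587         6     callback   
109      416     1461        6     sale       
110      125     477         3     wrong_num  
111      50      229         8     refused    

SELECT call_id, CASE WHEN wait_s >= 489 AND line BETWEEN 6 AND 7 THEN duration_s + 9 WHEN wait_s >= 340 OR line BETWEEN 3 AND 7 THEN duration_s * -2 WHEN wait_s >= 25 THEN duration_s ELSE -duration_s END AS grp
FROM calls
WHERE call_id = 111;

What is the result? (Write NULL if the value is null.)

call_id = 111: wait_s=50, duration_s=229, line=8, disposition=refused.
wait_s >= 489 AND line BETWEEN 6 AND 7 → false
wait_s >= 340 OR line BETWEEN 3 AND 7 → false
wait_s >= 25 → true → 229

229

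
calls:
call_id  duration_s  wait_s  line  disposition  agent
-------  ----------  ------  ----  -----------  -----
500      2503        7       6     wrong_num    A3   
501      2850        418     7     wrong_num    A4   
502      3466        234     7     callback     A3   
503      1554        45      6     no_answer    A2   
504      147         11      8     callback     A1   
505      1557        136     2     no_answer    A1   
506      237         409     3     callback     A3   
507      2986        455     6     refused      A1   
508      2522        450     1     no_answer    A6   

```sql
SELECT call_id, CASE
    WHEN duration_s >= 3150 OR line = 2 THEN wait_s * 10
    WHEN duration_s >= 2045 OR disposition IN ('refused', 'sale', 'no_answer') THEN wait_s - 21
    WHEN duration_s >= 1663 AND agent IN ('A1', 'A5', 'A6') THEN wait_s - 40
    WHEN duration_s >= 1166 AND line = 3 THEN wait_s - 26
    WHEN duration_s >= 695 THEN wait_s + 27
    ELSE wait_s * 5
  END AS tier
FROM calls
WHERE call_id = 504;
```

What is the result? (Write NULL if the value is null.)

55

call_id = 504: duration_s=147, wait_s=11, line=8, disposition=callback, agent=A1.
duration_s >= 3150 OR line = 2 → false
duration_s >= 2045 OR disposition IN ('refused', 'sale', 'no_answer') → false
duration_s >= 1663 AND agent IN ('A1', 'A5', 'A6') → false
duration_s >= 1166 AND line = 3 → false
duration_s >= 695 → false
No prior WHEN matched → ELSE → 55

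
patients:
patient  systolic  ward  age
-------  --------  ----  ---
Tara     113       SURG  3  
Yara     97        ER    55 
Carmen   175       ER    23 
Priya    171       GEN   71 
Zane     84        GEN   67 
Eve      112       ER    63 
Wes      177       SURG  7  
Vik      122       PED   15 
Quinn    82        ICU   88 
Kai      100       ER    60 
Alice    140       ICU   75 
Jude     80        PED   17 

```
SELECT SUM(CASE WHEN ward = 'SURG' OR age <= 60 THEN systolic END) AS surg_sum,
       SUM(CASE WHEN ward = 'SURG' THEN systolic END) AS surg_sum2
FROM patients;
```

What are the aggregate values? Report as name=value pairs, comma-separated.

[surg_sum: ward = 'SURG' OR age <= 60]
patient=Tara: ✓ → 113
patient=Yara: ✓ → 97
patient=Carmen: ✓ → 175
patient=Priya: ✗
patient=Zane: ✗
patient=Eve: ✗
patient=Wes: ✓ → 177
patient=Vik: ✓ → 122
patient=Quinn: ✗
patient=Kai: ✓ → 100
patient=Alice: ✗
patient=Jude: ✓ → 80
surg_sum = 113 + 97 + 175 + 177 + 122 + 100 + 80 = 864
—
[surg_sum2: ward = 'SURG']
patient=Tara: ✓ → 113
patient=Yara: ✗
patient=Carmen: ✗
patient=Priya: ✗
patient=Zane: ✗
patient=Eve: ✗
patient=Wes: ✓ → 177
patient=Vik: ✗
patient=Quinn: ✗
patient=Kai: ✗
patient=Alice: ✗
patient=Jude: ✗
surg_sum2 = 113 + 177 = 290

surg_sum=864, surg_sum2=290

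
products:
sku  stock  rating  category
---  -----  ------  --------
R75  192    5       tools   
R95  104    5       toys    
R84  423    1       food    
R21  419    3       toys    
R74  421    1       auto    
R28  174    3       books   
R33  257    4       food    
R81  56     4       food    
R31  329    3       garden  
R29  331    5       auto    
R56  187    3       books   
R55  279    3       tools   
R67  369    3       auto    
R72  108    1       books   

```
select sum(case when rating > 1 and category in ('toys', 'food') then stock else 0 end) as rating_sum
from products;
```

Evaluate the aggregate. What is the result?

sku=R75: ✗
sku=R95: ✓ → 104
sku=R84: ✗
sku=R21: ✓ → 419
sku=R74: ✗
sku=R28: ✗
sku=R33: ✓ → 257
sku=R81: ✓ → 56
sku=R31: ✗
sku=R29: ✗
sku=R56: ✗
sku=R55: ✗
sku=R67: ✗
sku=R72: ✗
rating_sum = 104 + 419 + 257 + 56 = 836

836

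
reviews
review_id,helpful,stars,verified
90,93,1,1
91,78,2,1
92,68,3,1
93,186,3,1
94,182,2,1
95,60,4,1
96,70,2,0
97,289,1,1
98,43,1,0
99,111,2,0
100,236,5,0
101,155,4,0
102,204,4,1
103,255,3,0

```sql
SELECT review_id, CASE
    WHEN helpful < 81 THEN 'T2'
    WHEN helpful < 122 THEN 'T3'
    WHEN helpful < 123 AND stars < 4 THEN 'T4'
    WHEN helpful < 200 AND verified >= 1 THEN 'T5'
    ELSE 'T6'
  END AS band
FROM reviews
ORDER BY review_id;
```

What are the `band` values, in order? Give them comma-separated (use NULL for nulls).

review_id=90: helpful < 122 → T3
review_id=91: helpful < 81 → T2
review_id=92: helpful < 81 → T2
review_id=93: helpful < 200 AND verified >= 1 → T5
review_id=94: helpful < 200 AND verified >= 1 → T5
review_id=95: helpful < 81 → T2
review_id=96: helpful < 81 → T2
review_id=97: ELSE → T6
review_id=98: helpful < 81 → T2
review_id=99: helpful < 122 → T3
review_id=100: ELSE → T6
review_id=101: ELSE → T6
review_id=102: ELSE → T6
review_id=103: ELSE → T6

T3, T2, T2, T5, T5, T2, T2, T6, T2, T3, T6, T6, T6, T6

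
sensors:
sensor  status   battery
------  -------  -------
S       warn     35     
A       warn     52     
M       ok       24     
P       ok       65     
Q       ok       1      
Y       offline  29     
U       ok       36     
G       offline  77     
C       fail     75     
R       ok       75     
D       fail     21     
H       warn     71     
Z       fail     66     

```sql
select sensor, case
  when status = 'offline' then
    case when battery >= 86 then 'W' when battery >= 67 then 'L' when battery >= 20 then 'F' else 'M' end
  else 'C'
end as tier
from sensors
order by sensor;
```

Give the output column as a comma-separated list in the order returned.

sensor=A: status='warn' → outer ELSE → C
sensor=C: status='fail' → outer ELSE → C
sensor=D: status='fail' → outer ELSE → C
sensor=G: status='offline' → inner[battery >= 67] → L
sensor=H: status='warn' → outer ELSE → C
sensor=M: status='ok' → outer ELSE → C
sensor=P: status='ok' → outer ELSE → C
sensor=Q: status='ok' → outer ELSE → C
sensor=R: status='ok' → outer ELSE → C
sensor=S: status='warn' → outer ELSE → C
sensor=U: status='ok' → outer ELSE → C
sensor=Y: status='offline' → inner[battery >= 20] → F
sensor=Z: status='fail' → outer ELSE → C

C, C, C, L, C, C, C, C, C, C, C, F, C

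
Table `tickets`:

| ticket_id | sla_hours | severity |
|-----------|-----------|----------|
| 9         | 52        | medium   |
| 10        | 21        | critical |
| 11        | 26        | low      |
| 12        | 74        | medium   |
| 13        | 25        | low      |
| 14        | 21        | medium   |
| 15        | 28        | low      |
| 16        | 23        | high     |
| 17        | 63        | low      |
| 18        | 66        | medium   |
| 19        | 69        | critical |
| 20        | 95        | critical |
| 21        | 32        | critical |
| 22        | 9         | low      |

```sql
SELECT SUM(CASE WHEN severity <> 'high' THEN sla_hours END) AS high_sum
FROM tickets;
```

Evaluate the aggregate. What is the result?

581

ticket_id=9: ✓ → 52
ticket_id=10: ✓ → 21
ticket_id=11: ✓ → 26
ticket_id=12: ✓ → 74
ticket_id=13: ✓ → 25
ticket_id=14: ✓ → 21
ticket_id=15: ✓ → 28
ticket_id=16: ✗
ticket_id=17: ✓ → 63
ticket_id=18: ✓ → 66
ticket_id=19: ✓ → 69
ticket_id=20: ✓ → 95
ticket_id=21: ✓ → 32
ticket_id=22: ✓ → 9
high_sum = 52 + 21 + 26 + 74 + 25 + 21 + 28 + 63 + 66 + 69 + 95 + 32 + 9 = 581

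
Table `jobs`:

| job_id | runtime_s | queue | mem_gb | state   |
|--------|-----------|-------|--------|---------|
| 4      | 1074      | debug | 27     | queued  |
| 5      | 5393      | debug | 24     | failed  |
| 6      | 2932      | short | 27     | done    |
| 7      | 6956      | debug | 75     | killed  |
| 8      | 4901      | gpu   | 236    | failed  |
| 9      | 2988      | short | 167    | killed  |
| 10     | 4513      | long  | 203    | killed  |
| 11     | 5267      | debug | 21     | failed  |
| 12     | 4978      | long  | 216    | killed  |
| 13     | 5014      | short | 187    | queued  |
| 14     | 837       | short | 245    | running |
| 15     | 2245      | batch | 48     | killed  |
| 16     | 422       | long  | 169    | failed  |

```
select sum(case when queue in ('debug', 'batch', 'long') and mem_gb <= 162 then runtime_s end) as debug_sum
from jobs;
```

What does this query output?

20935

job_id=4: ✓ → 1074
job_id=5: ✓ → 5393
job_id=6: ✗
job_id=7: ✓ → 6956
job_id=8: ✗
job_id=9: ✗
job_id=10: ✗
job_id=11: ✓ → 5267
job_id=12: ✗
job_id=13: ✗
job_id=14: ✗
job_id=15: ✓ → 2245
job_id=16: ✗
debug_sum = 1074 + 5393 + 6956 + 5267 + 2245 = 20935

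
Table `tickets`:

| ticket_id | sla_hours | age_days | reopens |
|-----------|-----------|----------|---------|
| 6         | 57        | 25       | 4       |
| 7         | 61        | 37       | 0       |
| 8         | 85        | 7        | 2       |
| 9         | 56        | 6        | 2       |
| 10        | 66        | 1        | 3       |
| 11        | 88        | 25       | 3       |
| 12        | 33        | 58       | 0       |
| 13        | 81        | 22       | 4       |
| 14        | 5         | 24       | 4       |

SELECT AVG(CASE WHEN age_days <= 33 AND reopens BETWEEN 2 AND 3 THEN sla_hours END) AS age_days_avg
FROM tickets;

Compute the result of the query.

ticket_id=6: ✗
ticket_id=7: ✗
ticket_id=8: ✓ → 85
ticket_id=9: ✓ → 56
ticket_id=10: ✓ → 66
ticket_id=11: ✓ → 88
ticket_id=12: ✗
ticket_id=13: ✗
ticket_id=14: ✗
age_days_avg = (85 + 56 + 66 + 88) / 4 = 73.75

73.75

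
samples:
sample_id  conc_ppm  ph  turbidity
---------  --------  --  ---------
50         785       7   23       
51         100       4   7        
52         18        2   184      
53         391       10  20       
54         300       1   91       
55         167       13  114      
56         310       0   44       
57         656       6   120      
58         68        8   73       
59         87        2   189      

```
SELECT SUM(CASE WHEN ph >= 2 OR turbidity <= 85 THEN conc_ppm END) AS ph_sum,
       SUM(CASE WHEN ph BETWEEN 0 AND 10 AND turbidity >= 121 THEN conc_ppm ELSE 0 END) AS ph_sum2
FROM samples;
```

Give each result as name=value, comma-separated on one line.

ph_sum=2582, ph_sum2=105

[ph_sum: ph >= 2 OR turbidity <= 85]
sample_id=50: ✓ → 785
sample_id=51: ✓ → 100
sample_id=52: ✓ → 18
sample_id=53: ✓ → 391
sample_id=54: ✗
sample_id=55: ✓ → 167
sample_id=56: ✓ → 310
sample_id=57: ✓ → 656
sample_id=58: ✓ → 68
sample_id=59: ✓ → 87
ph_sum = 785 + 100 + 18 + 391 + 167 + 310 + 656 + 68 + 87 = 2582
—
[ph_sum2: ph BETWEEN 0 AND 10 AND turbidity >= 121]
sample_id=50: ✗
sample_id=51: ✗
sample_id=52: ✓ → 18
sample_id=53: ✗
sample_id=54: ✗
sample_id=55: ✗
sample_id=56: ✗
sample_id=57: ✗
sample_id=58: ✗
sample_id=59: ✓ → 87
ph_sum2 = 18 + 87 = 105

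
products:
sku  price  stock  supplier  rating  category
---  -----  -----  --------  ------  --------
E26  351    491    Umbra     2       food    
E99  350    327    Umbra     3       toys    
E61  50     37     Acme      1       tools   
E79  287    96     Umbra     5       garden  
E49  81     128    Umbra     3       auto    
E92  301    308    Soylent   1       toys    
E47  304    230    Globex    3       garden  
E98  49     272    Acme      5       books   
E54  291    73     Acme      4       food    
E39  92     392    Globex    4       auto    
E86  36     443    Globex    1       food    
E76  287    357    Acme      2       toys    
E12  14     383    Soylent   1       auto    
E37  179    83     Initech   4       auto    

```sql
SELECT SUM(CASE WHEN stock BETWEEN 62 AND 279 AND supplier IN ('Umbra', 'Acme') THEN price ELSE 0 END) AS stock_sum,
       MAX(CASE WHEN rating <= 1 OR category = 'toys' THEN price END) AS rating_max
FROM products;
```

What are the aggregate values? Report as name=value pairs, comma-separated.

[stock_sum: stock BETWEEN 62 AND 279 AND supplier IN ('Umbra', 'Acme')]
sku=E26: ✗
sku=E99: ✗
sku=E61: ✗
sku=E79: ✓ → 287
sku=E49: ✓ → 81
sku=E92: ✗
sku=E47: ✗
sku=E98: ✓ → 49
sku=E54: ✓ → 291
sku=E39: ✗
sku=E86: ✗
sku=E76: ✗
sku=E12: ✗
sku=E37: ✗
stock_sum = 287 + 81 + 49 + 291 = 708
—
[rating_max: rating <= 1 OR category = 'toys']
sku=E26: ✗
sku=E99: ✓ → 350
sku=E61: ✓ → 50
sku=E79: ✗
sku=E49: ✗
sku=E92: ✓ → 301
sku=E47: ✗
sku=E98: ✗
sku=E54: ✗
sku=E39: ✗
sku=E86: ✓ → 36
sku=E76: ✓ → 287
sku=E12: ✓ → 14
sku=E37: ✗
rating_max = MAX(350, 50, 301, 36, 287, 14) = 350

stock_sum=708, rating_max=350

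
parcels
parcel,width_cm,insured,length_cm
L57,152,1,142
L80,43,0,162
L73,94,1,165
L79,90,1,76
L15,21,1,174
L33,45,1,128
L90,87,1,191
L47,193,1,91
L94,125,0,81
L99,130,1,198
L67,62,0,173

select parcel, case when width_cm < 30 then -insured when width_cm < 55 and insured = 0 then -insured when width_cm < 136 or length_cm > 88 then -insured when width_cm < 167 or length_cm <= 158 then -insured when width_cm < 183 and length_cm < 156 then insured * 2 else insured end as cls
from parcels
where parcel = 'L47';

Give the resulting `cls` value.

parcel = L47: width_cm=193, insured=1, length_cm=91.
width_cm < 30 → false
width_cm < 55 and insured = 0 → false
width_cm < 136 or length_cm > 88 → true → -1

-1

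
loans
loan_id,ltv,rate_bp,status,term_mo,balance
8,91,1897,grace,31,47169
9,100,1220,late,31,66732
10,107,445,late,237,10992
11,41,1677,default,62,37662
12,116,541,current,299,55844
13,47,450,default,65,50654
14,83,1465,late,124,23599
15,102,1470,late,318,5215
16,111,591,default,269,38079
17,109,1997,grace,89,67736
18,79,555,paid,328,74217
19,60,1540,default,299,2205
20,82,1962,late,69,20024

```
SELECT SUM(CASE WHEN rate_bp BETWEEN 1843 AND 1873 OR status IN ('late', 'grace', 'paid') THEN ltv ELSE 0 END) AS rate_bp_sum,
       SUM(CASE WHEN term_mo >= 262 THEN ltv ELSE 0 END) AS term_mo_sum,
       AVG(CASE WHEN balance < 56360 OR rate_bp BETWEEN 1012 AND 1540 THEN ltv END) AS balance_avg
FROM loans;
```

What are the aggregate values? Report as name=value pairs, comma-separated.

[rate_bp_sum: rate_bp BETWEEN 1843 AND 1873 OR status IN ('late', 'grace', 'paid')]
loan_id=8: ✓ → 91
loan_id=9: ✓ → 100
loan_id=10: ✓ → 107
loan_id=11: ✗
loan_id=12: ✗
loan_id=13: ✗
loan_id=14: ✓ → 83
loan_id=15: ✓ → 102
loan_id=16: ✗
loan_id=17: ✓ → 109
loan_id=18: ✓ → 79
loan_id=19: ✗
loan_id=20: ✓ → 82
rate_bp_sum = 91 + 100 + 107 + 83 + 102 + 109 + 79 + 82 = 753
—
[term_mo_sum: term_mo >= 262]
loan_id=8: ✗
loan_id=9: ✗
loan_id=10: ✗
loan_id=11: ✗
loan_id=12: ✓ → 116
loan_id=13: ✗
loan_id=14: ✗
loan_id=15: ✓ → 102
loan_id=16: ✓ → 111
loan_id=17: ✗
loan_id=18: ✓ → 79
loan_id=19: ✓ → 60
loan_id=20: ✗
term_mo_sum = 116 + 102 + 111 + 79 + 60 = 468
—
[balance_avg: balance < 56360 OR rate_bp BETWEEN 1012 AND 1540]
loan_id=8: ✓ → 91
loan_id=9: ✓ → 100
loan_id=10: ✓ → 107
loan_id=11: ✓ → 41
loan_id=12: ✓ → 116
loan_id=13: ✓ → 47
loan_id=14: ✓ → 83
loan_id=15: ✓ → 102
loan_id=16: ✓ → 111
loan_id=17: ✗
loan_id=18: ✗
loan_id=19: ✓ → 60
loan_id=20: ✓ → 82
balance_avg = (91 + 100 + 107 + 41 + 116 + 47 + 83 + 102 + 111 + 60 + 82) / 11 = 85.4545454545

rate_bp_sum=753, term_mo_sum=468, balance_avg=85.4545454545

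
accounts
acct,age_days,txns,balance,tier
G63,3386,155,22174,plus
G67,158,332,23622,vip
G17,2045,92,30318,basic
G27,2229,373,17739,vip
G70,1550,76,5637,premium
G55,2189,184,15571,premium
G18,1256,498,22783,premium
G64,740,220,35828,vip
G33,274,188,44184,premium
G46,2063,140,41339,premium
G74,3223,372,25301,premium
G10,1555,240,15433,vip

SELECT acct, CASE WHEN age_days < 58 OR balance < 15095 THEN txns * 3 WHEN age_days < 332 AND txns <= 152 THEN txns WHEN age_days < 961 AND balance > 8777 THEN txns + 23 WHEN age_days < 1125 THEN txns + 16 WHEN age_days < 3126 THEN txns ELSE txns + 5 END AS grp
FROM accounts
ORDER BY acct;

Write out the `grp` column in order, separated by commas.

acct=G10: age_days < 3126 → 240
acct=G17: age_days < 3126 → 92
acct=G18: age_days < 3126 → 498
acct=G27: age_days < 3126 → 373
acct=G33: age_days < 961 AND balance > 8777 → 211
acct=G46: age_days < 3126 → 140
acct=G55: age_days < 3126 → 184
acct=G63: ELSE → 160
acct=G64: age_days < 961 AND balance > 8777 → 243
acct=G67: age_days < 961 AND balance > 8777 → 355
acct=G70: age_days < 58 OR balance < 15095 → 228
acct=G74: ELSE → 377

240, 92, 498, 373, 211, 140, 184, 160, 243, 355, 228, 377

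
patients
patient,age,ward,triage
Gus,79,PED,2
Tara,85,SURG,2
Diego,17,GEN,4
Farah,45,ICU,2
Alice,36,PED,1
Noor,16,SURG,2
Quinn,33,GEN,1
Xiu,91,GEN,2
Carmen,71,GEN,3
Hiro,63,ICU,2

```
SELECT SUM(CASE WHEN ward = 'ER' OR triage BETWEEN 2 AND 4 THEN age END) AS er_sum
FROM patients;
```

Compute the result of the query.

patient=Gus: ✓ → 79
patient=Tara: ✓ → 85
patient=Diego: ✓ → 17
patient=Farah: ✓ → 45
patient=Alice: ✗
patient=Noor: ✓ → 16
patient=Quinn: ✗
patient=Xiu: ✓ → 91
patient=Carmen: ✓ → 71
patient=Hiro: ✓ → 63
er_sum = 79 + 85 + 17 + 45 + 16 + 91 + 71 + 63 = 467

467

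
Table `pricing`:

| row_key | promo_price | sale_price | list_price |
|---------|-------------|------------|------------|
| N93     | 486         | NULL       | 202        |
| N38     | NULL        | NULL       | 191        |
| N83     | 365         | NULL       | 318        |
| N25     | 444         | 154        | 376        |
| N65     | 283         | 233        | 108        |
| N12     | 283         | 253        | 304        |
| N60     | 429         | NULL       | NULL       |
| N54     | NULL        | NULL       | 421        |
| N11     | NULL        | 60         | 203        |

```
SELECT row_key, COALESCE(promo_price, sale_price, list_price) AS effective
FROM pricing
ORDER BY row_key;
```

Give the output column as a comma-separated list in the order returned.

60, 283, 444, 191, 421, 429, 283, 365, 486

row_key=N11: promo_price=NULL, sale_price=60 → 60
row_key=N12: promo_price=283 → 283
row_key=N25: promo_price=444 → 444
row_key=N38: promo_price=NULL, sale_price=NULL, list_price=191 → 191
row_key=N54: promo_price=NULL, sale_price=NULL, list_price=421 → 421
row_key=N60: promo_price=429 → 429
row_key=N65: promo_price=283 → 283
row_key=N83: promo_price=365 → 365
row_key=N93: promo_price=486 → 486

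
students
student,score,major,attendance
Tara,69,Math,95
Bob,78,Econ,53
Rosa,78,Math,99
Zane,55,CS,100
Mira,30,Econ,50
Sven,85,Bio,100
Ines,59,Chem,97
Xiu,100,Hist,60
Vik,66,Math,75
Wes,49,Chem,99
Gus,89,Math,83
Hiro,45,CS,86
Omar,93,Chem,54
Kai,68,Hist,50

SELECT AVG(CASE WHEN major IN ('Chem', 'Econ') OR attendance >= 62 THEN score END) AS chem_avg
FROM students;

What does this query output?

66.3333333333

student=Tara: ✓ → 69
student=Bob: ✓ → 78
student=Rosa: ✓ → 78
student=Zane: ✓ → 55
student=Mira: ✓ → 30
student=Sven: ✓ → 85
student=Ines: ✓ → 59
student=Xiu: ✗
student=Vik: ✓ → 66
student=Wes: ✓ → 49
student=Gus: ✓ → 89
student=Hiro: ✓ → 45
student=Omar: ✓ → 93
student=Kai: ✗
chem_avg = (69 + 78 + 78 + 55 + 30 + 85 + 59 + 66 + 49 + 89 + 45 + 93) / 12 = 66.3333333333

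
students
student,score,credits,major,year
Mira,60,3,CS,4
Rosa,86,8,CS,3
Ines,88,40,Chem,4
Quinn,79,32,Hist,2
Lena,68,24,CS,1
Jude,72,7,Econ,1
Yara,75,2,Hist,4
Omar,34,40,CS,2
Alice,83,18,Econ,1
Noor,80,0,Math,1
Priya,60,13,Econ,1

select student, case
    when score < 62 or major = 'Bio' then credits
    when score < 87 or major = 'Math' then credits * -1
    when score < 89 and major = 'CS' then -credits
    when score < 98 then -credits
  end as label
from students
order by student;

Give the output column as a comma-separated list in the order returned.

student=Alice: score < 87 or major = 'Math' → -18
student=Ines: score < 98 → -40
student=Jude: score < 87 or major = 'Math' → -7
student=Lena: score < 87 or major = 'Math' → -24
student=Mira: score < 62 or major = 'Bio' → 3
student=Noor: score < 87 or major = 'Math' → 0
student=Omar: score < 62 or major = 'Bio' → 40
student=Priya: score < 62 or major = 'Bio' → 13
student=Quinn: score < 87 or major = 'Math' → -32
student=Rosa: score < 87 or major = 'Math' → -8
student=Yara: score < 87 or major = 'Math' → -2

-18, -40, -7, -24, 3, 0, 40, 13, -32, -8, -2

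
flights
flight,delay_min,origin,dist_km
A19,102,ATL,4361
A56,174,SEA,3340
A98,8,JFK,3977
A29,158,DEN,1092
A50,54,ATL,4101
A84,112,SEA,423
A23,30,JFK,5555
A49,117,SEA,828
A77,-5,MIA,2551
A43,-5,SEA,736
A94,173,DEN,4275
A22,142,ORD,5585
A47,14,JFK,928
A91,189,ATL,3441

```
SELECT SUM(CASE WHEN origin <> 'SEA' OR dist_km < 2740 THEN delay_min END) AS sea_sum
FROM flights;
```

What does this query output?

flight=A19: ✓ → 102
flight=A56: ✗
flight=A98: ✓ → 8
flight=A29: ✓ → 158
flight=A50: ✓ → 54
flight=A84: ✓ → 112
flight=A23: ✓ → 30
flight=A49: ✓ → 117
flight=A77: ✓ → -5
flight=A43: ✓ → -5
flight=A94: ✓ → 173
flight=A22: ✓ → 142
flight=A47: ✓ → 14
flight=A91: ✓ → 189
sea_sum = 102 + 8 + 158 + 54 + 112 + 30 + 117 + -5 + -5 + 173 + 142 + 14 + 189 = 1089

1089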